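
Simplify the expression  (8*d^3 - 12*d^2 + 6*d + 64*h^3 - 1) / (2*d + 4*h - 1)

4*d^2 - 8*d*h - 4*d + 16*h^2 + 4*h + 1

(4*h)^3 + (2*d - 1)^3 = (2*d + 4*h - 1)(4*d^2 - 8*d*h - 4*d + 16*h^2 + 4*h + 1).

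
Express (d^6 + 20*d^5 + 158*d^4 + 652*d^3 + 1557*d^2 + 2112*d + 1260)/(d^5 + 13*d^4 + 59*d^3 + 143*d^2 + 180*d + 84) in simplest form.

(d^2 + 8*d + 15)/(d + 1)

Factor: d^6 + 20*d^5 + 158*d^4 + 652*d^3 + 1557*d^2 + 2112*d + 1260 = (d + 7)*(d + 5)*(d^2 + 3*d + 6)*(d + 2)*(d + 3);  d^5 + 13*d^4 + 59*d^3 + 143*d^2 + 180*d + 84 = (d^2 + 3*d + 6)*(d + 7)*(d + 1)*(d + 2)
Cancel the common factors (d^2 + 3*d + 6), (d + 7), (d + 2).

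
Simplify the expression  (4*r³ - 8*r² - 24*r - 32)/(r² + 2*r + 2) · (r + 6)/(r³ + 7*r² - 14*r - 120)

4/(r + 5)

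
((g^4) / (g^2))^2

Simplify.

g^4

Inside the bracket: g^2
Raise to the power 2: g^4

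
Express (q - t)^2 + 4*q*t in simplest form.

After expansion: q^2 + 2*q*t + t^2 — a perfect-square trinomial.

(q + t)^2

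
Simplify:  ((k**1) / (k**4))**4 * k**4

k**(-8)

Inside the bracket: (k**-3)
Raise to the power 4: (k**-12)
Multiply by k**4: add exponents.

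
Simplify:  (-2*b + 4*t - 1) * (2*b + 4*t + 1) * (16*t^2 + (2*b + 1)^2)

-16*b^4 - 32*b^3 - 24*b^2 - 8*b + 256*t^4 - 1

Pair the conjugate factors: ((4*t)+(2*b + 1))((4*t)-(2*b + 1)) = -4*b^2 - 4*b + 16*t^2 - 1, then repeat with the next factor.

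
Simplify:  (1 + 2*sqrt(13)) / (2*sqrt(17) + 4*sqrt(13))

Multiply numerator and denominator by -2*sqrt(17) + 4*sqrt(13).
Denominator becomes 140; numerator becomes -4*sqrt(221) - 2*sqrt(17) + 4*sqrt(13) + 104.

(-2*sqrt(221) - sqrt(17) + 2*sqrt(13) + 52)/70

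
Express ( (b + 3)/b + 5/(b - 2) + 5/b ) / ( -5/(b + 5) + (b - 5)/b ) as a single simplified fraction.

(b³ + 16*b² + 39*b - 80)/(b³ - 7*b² - 15*b + 50)

Numerator: (b + 3)/b + 5/(b - 2) + 5/b = (b² + 11*b - 16)/(b² - 2*b)
Denominator: -5/(b + 5) + (b - 5)/b = (b² - 5*b - 25)/(b² + 5*b)
Divide: ((b² + 11*b - 16)/(b² - 2*b)) · ((b² + 5*b)/(b² - 5*b - 25)) = (b³ + 16*b² + 39*b - 80)/(b³ - 7*b² - 15*b + 50)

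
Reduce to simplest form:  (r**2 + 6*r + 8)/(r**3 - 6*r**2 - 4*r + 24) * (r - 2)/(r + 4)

1/(r - 6)

Factor: r**2 + 6*r + 8 = (r + 4)*(r + 2);  r**3 - 6*r**2 - 4*r + 24 = (r + 2)*(r - 6)*(r - 2)
Cancel the common factors (r + 4), (r - 2), (r + 2).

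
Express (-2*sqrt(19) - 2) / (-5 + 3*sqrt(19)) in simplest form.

(-62 - 8*sqrt(19))/73

Multiply numerator and denominator by -3*sqrt(19) - 5.
Denominator becomes -146; numerator becomes 16*sqrt(19) + 124.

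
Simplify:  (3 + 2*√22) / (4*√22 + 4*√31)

Multiply numerator and denominator by -4*√31 + 4*√22.
Denominator becomes -144; numerator becomes -8*√682 - 12*√31 + 12*√22 + 176.

(-44 - 3*√22 + 3*√31 + 2*√682)/36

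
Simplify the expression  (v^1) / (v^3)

Quotient: (v^-2)

v^(-2)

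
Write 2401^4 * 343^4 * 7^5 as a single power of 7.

7^33

2401^4 = 7^16; 343^4 = 7^12; 7^5 = 7^5
Combine exponents: 7^33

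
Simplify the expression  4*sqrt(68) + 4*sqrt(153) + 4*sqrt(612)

44*sqrt(17)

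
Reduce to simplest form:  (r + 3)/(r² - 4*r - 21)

Factor: r² - 4*r - 21 = (r - 7)·(r + 3)
Cancel the common factor (r + 3).

1/(r - 7)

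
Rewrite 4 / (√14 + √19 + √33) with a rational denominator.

(-√8778 + 14*√19 + 19*√14)/133

Group as (√14 + √19) + √33; multiply by (√14 + √19) - √33, then rationalise the remaining surd.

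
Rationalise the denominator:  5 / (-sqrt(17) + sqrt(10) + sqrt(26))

Group as (sqrt(10) + sqrt(26)) - sqrt(17); multiply by (sqrt(10) + sqrt(26)) + sqrt(17), then rationalise the remaining surd.

(-95*sqrt(17) + 5*sqrt(26) + 165*sqrt(10) + 20*sqrt(1105))/679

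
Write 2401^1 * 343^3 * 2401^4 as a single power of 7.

2401^1 = 7^4; 343^3 = 7^9; 2401^4 = 7^16
Combine exponents: 7^29

7^29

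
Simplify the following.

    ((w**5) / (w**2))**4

w**12

Inside the bracket: w**3
Raise to the power 4: w**12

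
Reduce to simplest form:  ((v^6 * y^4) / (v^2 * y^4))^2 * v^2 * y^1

Inside the bracket: v^4
Raise to the power 2: v^8
Multiply by v^2 * y^1: add exponents.

v^10*y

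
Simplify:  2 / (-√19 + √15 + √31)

(-54*√19 + 6*√31 + 70*√15 + 4*√8835)/1131

Group as (√15 + √31) - √19; multiply by (√15 + √31) + √19, then rationalise the remaining surd.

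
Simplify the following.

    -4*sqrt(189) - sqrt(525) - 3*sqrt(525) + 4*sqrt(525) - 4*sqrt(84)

4*sqrt(189) = 12*sqrt(21); sqrt(525) = 5*sqrt(21); 3*sqrt(525) = 15*sqrt(21); 4*sqrt(525) = 20*sqrt(21); 4*sqrt(84) = 8*sqrt(21)
Combine: (-12 - 5 - 15 + 20 - 8)·sqrt(21) = -20*sqrt(21)

-20*sqrt(21)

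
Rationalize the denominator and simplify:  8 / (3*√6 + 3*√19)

Multiply numerator and denominator by -3*√19 + 3*√6.
Denominator becomes -117; numerator becomes -24*√19 + 24*√6.

(-8*√6 + 8*√19)/39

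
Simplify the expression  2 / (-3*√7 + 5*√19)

(3*√7 + 5*√19)/206

Multiply numerator and denominator by 3*√7 + 5*√19.
Denominator becomes 412; numerator becomes 6*√7 + 10*√19.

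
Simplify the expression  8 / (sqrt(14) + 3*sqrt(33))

(-8*sqrt(14) + 24*sqrt(33))/283

Multiply numerator and denominator by -sqrt(14) + 3*sqrt(33).
Denominator becomes 283; numerator becomes -8*sqrt(14) + 24*sqrt(33).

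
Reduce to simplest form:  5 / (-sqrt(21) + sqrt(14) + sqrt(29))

(-11*sqrt(21) + 3*sqrt(29) + 18*sqrt(14) + 7*sqrt(174))/114

Group as (sqrt(14) + sqrt(29)) - sqrt(21); multiply by (sqrt(14) + sqrt(29)) + sqrt(21), then rationalise the remaining surd.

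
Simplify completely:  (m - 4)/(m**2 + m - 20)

1/(m + 5)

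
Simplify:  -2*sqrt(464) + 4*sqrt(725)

12*sqrt(29)

2*sqrt(464) = 8*sqrt(29); 4*sqrt(725) = 20*sqrt(29)
Combine: (-8 + 20)·sqrt(29) = 12*sqrt(29)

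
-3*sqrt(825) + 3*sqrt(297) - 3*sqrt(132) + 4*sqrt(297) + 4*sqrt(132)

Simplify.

8*sqrt(33)

3*sqrt(825) = 15*sqrt(33); 3*sqrt(297) = 9*sqrt(33); 3*sqrt(132) = 6*sqrt(33); 4*sqrt(297) = 12*sqrt(33); 4*sqrt(132) = 8*sqrt(33)
Combine: (-15 + 9 - 6 + 12 + 8)·sqrt(33) = 8*sqrt(33)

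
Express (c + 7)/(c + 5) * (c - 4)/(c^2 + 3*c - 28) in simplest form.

1/(c + 5)

Factor: c^2 + 3*c - 28 = (c + 7)*(c - 4)
Cancel the common factors (c + 7), (c - 4).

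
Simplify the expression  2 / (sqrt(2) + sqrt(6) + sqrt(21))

Group as (sqrt(6) + sqrt(21)) + sqrt(2); multiply by (sqrt(6) + sqrt(21)) - sqrt(2), then rationalise the remaining surd.

(-34*sqrt(6) - 50*sqrt(2) + 24*sqrt(7) + 26*sqrt(21))/121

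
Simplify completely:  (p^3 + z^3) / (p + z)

p^3 + z^3 = (p + z)(p^2 - p*z + z^2).

p^2 - p*z + z^2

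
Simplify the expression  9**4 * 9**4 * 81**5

9**4 = 3**8; 9**4 = 3**8; 81**5 = 3**20
Combine exponents: 3**36

3**36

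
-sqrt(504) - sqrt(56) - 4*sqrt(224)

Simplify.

-24*sqrt(14)

sqrt(504) = 6*sqrt(14); sqrt(56) = 2*sqrt(14); 4*sqrt(224) = 16*sqrt(14)
Combine: (-6 - 2 - 16)·sqrt(14) = -24*sqrt(14)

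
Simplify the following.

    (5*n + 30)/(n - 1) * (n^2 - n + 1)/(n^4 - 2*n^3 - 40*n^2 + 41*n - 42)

5/(n^2 - 8*n + 7)

Factor: 5*n + 30 = 5*(n + 6);  n^4 - 2*n^3 - 40*n^2 + 41*n - 42 = (n^2 - n + 1)*(n + 6)*(n - 7)
Cancel the common factors (n^2 - n + 1), (n + 6).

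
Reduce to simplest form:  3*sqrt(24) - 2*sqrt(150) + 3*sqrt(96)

8*sqrt(6)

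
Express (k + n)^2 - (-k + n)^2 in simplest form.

Binomially expand both and collect terms in n, k.

4*k*n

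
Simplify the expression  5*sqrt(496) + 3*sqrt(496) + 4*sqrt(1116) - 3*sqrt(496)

5*sqrt(496) = 20*sqrt(31); 3*sqrt(496) = 12*sqrt(31); 4*sqrt(1116) = 24*sqrt(31); 3*sqrt(496) = 12*sqrt(31)
Combine: (20 + 12 + 24 - 12)·sqrt(31) = 44*sqrt(31)

44*sqrt(31)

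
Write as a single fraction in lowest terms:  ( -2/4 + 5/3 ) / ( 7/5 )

Numerator: -2/4 + 5/3 = 7/6
Denominator: 7/5 = 7/5
Divide: (7/6) · (5/7) = 5/6

5/6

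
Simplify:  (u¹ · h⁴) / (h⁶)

Quotient: u¹ · (h^-2)

u/h²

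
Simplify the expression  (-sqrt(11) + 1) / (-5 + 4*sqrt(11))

(-39 - sqrt(11))/151

Multiply numerator and denominator by -4*sqrt(11) - 5.
Denominator becomes -151; numerator becomes sqrt(11) + 39.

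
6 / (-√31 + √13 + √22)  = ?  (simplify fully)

(-2*√31 + 11*√22 + 20*√13 + √8866)/94

Group as (√13 + √22) - √31; multiply by (√13 + √22) + √31, then rationalise the remaining surd.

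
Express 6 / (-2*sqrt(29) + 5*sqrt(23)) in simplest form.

Multiply numerator and denominator by 2*sqrt(29) + 5*sqrt(23).
Denominator becomes 459; numerator becomes 12*sqrt(29) + 30*sqrt(23).

(4*sqrt(29) + 10*sqrt(23))/153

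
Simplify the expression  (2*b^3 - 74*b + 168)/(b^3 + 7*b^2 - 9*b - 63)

(2*b - 8)/(b + 3)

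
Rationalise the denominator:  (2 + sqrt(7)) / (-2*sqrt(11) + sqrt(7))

(-2*sqrt(77) - 4*sqrt(11) - 7 - 2*sqrt(7))/37

Multiply numerator and denominator by sqrt(7) + 2*sqrt(11).
Denominator becomes -37; numerator becomes 2*sqrt(7) + 7 + 4*sqrt(11) + 2*sqrt(77).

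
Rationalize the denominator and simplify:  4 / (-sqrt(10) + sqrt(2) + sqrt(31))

(-156*sqrt(2) - 16*sqrt(155) + 92*sqrt(10) + 76*sqrt(31))/281

Group as (sqrt(2) + sqrt(31)) - sqrt(10); multiply by (sqrt(2) + sqrt(31)) + sqrt(10), then rationalise the remaining surd.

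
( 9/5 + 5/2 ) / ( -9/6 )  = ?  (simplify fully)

Numerator: 9/5 + 5/2 = 43/10
Denominator: -9/6 = -3/2
Divide: (43/10) · (-2/3) = -43/15

-43/15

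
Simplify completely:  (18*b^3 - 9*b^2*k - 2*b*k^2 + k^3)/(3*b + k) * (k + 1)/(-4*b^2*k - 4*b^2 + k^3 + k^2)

(-3*b + k)/(2*b + k)

Factor: 18*b^3 - 9*b^2*k - 2*b*k^2 + k^3 = (3*b + k)*(-2*b + k)*(-3*b + k);  -4*b^2*k - 4*b^2 + k^3 + k^2 = (-2*b + k)*(k + 1)*(2*b + k)
Cancel the common factors (3*b + k), (-2*b + k), (k + 1).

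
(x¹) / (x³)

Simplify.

x^(-2)

Quotient: (x^-2)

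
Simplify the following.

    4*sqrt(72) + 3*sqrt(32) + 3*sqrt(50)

51*sqrt(2)

4*sqrt(72) = 24*sqrt(2); 3*sqrt(32) = 12*sqrt(2); 3*sqrt(50) = 15*sqrt(2)
Combine: (24 + 12 + 15)·sqrt(2) = 51*sqrt(2)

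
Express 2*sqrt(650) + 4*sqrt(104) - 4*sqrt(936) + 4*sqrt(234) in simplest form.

6*sqrt(26)

2*sqrt(650) = 10*sqrt(26); 4*sqrt(104) = 8*sqrt(26); 4*sqrt(936) = 24*sqrt(26); 4*sqrt(234) = 12*sqrt(26)
Combine: (10 + 8 - 24 + 12)·sqrt(26) = 6*sqrt(26)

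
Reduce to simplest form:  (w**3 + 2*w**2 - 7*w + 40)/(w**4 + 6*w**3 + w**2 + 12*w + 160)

Factor: w**3 + 2*w**2 - 7*w + 40 = (w**2 - 3*w + 8)*(w + 5);  w**4 + 6*w**3 + w**2 + 12*w + 160 = (w + 5)*(w + 4)*(w**2 - 3*w + 8)
Cancel the common factors (w**2 - 3*w + 8), (w + 5).

1/(w + 4)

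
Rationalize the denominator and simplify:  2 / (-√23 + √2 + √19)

Group as (√2 + √19) - √23; multiply by (√2 + √19) + √23, then rationalise the remaining surd.

(√23 + 3*√19 + 20*√2 + √874)/37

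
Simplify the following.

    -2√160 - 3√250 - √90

-26*√10

2√160 = 8*√10; 3√250 = 15*√10; √90 = 3*√10
Combine: (-8 - 15 - 3)·√10 = -26*√10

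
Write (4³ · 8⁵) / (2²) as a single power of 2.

4³ = 2^6; 8⁵ = 2^15; 2² = 2^2
Combine exponents: 2^19

2^19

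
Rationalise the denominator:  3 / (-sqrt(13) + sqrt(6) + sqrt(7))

(6*sqrt(7) + 7*sqrt(6) + sqrt(546))/28

Group as (sqrt(6) + sqrt(7)) - sqrt(13); multiply by (sqrt(6) + sqrt(7)) + sqrt(13), then rationalise the remaining surd.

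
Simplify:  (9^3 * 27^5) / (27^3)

9^3 = 3^6; 27^5 = 3^15; 27^3 = 3^9
Combine exponents: 3^12

3^12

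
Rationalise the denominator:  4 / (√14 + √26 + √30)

(-4*√2730 + 10*√30 + 18*√26 + 42*√14)/339

Group as (√14 + √26) + √30; multiply by (√14 + √26) - √30, then rationalise the remaining surd.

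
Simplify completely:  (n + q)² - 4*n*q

(n - q)²

After expansion: n² - 2*n*q + q² — a perfect-square trinomial.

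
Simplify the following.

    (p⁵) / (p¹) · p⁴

p⁸

Quotient: p⁴
Multiply by p⁴: add exponents.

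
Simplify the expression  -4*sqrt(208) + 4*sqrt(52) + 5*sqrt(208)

12*sqrt(13)

4*sqrt(208) = 16*sqrt(13); 4*sqrt(52) = 8*sqrt(13); 5*sqrt(208) = 20*sqrt(13)
Combine: (-16 + 8 + 20)·sqrt(13) = 12*sqrt(13)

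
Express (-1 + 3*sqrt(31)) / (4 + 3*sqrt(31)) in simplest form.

(-15*sqrt(31) + 283)/263

Multiply numerator and denominator by -3*sqrt(31) + 4.
Denominator becomes -263; numerator becomes -283 + 15*sqrt(31).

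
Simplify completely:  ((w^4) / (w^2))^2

Inside the bracket: w^2
Raise to the power 2: w^4

w^4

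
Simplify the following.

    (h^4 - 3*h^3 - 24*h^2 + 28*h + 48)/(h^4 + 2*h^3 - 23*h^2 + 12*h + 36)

(h^2 - 2*h - 24)/(h^2 + 3*h - 18)

Factor: h^4 - 3*h^3 - 24*h^2 + 28*h + 48 = (h - 6)*(h + 4)*(h - 2)*(h + 1);  h^4 + 2*h^3 - 23*h^2 + 12*h + 36 = (h + 6)*(h - 3)*(h - 2)*(h + 1)
Cancel the common factors (h - 2), (h + 1).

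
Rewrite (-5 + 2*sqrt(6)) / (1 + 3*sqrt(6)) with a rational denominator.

Multiply numerator and denominator by -3*sqrt(6) + 1.
Denominator becomes -53; numerator becomes -41 + 17*sqrt(6).

(-17*sqrt(6) + 41)/53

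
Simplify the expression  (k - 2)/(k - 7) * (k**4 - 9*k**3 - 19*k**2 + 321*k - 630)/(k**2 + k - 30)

Factor: k**4 - 9*k**3 - 19*k**2 + 321*k - 630 = (k - 3)*(k + 6)*(k - 5)*(k - 7);  k**2 + k - 30 = (k - 5)*(k + 6)
Cancel the common factors (k - 5), (k - 7), (k + 6).

k**2 - 5*k + 6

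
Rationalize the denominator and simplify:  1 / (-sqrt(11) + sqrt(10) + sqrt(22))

Group as (sqrt(10) + sqrt(22)) - sqrt(11); multiply by (sqrt(10) + sqrt(22)) + sqrt(11), then rationalise the remaining surd.

(-21*sqrt(11) - sqrt(22) + 23*sqrt(10) + 44*sqrt(5))/439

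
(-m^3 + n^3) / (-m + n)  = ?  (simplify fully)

n^3 - m^3 = (-m + n)(m^2 + m*n + n^2).

m^2 + m*n + n^2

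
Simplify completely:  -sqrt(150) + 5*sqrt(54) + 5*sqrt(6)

sqrt(150) = 5*sqrt(6); 5*sqrt(54) = 15*sqrt(6); 5*sqrt(6) = 5*sqrt(6)
Combine: (-5 + 15 + 5)·sqrt(6) = 15*sqrt(6)

15*sqrt(6)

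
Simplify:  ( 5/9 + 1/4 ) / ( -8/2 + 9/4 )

Numerator: 5/9 + 1/4 = 29/36
Denominator: -8/2 + 9/4 = -7/4
Divide: (29/36) · (-4/7) = -29/63

-29/63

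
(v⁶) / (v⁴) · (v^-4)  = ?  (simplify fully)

v^(-2)

Quotient: v²
Multiply by (v^-4): add exponents.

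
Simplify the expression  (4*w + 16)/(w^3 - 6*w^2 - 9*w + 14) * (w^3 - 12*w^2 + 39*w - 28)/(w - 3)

(4*w^2 - 64)/(w^2 - w - 6)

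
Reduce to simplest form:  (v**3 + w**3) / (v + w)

v**2 - v*w + w**2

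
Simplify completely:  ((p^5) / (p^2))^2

p^6

Inside the bracket: p^3
Raise to the power 2: p^6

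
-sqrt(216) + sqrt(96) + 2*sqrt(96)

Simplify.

6*sqrt(6)

sqrt(216) = 6*sqrt(6); sqrt(96) = 4*sqrt(6); 2*sqrt(96) = 8*sqrt(6)
Combine: (-6 + 4 + 8)·sqrt(6) = 6*sqrt(6)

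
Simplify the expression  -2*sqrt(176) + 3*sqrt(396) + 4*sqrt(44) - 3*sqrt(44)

2*sqrt(176) = 8*sqrt(11); 3*sqrt(396) = 18*sqrt(11); 4*sqrt(44) = 8*sqrt(11); 3*sqrt(44) = 6*sqrt(11)
Combine: (-8 + 18 + 8 - 6)·sqrt(11) = 12*sqrt(11)

12*sqrt(11)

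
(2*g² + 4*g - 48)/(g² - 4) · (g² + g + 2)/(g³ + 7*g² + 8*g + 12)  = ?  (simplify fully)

(2*g - 8)/(g² - 4)

Factor: 2*g² + 4*g - 48 = 2·(g - 4)·(g + 6);  g² - 4 = (g - 2)·(g + 2);  g³ + 7*g² + 8*g + 12 = (g² + g + 2)·(g + 6)
Cancel the common factors (g² + g + 2), (g + 6).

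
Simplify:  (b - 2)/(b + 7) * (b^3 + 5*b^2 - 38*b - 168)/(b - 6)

b^2 + 2*b - 8

Factor: b^3 + 5*b^2 - 38*b - 168 = (b - 6)*(b + 4)*(b + 7)
Cancel the common factors (b + 7), (b - 6).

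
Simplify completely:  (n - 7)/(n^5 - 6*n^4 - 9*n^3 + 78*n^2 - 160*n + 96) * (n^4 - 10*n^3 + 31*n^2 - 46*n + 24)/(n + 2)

(n - 7)/(n^2 + 6*n + 8)

Factor: n^5 - 6*n^4 - 9*n^3 + 78*n^2 - 160*n + 96 = (n - 6)*(n^2 - 3*n + 4)*(n + 4)*(n - 1);  n^4 - 10*n^3 + 31*n^2 - 46*n + 24 = (n^2 - 3*n + 4)*(n - 1)*(n - 6)
Cancel the common factors (n^2 - 3*n + 4), (n - 1), (n - 6).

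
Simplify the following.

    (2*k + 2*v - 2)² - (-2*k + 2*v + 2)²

16*v*(k - 1)

Binomially expand both and collect terms in (2*v), (2*k - 2).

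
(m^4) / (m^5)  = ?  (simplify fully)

1/m

Quotient: (m^-1)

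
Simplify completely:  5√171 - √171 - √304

8*√19

5√171 = 15*√19; √171 = 3*√19; √304 = 4*√19
Combine: (15 - 3 - 4)·√19 = 8*√19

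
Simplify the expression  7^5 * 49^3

7^5 = 7^5; 49^3 = 7^6
Combine exponents: 7^11

7^11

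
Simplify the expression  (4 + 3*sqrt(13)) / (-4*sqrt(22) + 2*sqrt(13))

(-6*sqrt(286) - 39 - 8*sqrt(22) - 4*sqrt(13))/150

Multiply numerator and denominator by 2*sqrt(13) + 4*sqrt(22).
Denominator becomes -300; numerator becomes 8*sqrt(13) + 16*sqrt(22) + 78 + 12*sqrt(286).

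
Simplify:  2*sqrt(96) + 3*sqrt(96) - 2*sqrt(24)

16*sqrt(6)

2*sqrt(96) = 8*sqrt(6); 3*sqrt(96) = 12*sqrt(6); 2*sqrt(24) = 4*sqrt(6)
Combine: (8 + 12 - 4)·sqrt(6) = 16*sqrt(6)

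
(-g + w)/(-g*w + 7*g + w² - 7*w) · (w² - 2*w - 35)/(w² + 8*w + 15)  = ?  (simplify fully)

1/(w + 3)

Factor: -g*w + 7*g + w² - 7*w = (w - 7)·(-g + w);  w² - 2*w - 35 = (w + 5)·(w - 7);  w² + 8*w + 15 = (w + 3)·(w + 5)
Cancel the common factors (w + 5), (w - 7), (-g + w).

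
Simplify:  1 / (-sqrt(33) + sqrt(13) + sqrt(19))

(sqrt(33) + 27*sqrt(19) + 39*sqrt(13) + 2*sqrt(8151))/987

Group as (sqrt(13) + sqrt(19)) - sqrt(33); multiply by (sqrt(13) + sqrt(19)) + sqrt(33), then rationalise the remaining surd.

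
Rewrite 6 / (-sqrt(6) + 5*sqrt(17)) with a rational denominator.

Multiply numerator and denominator by sqrt(6) + 5*sqrt(17).
Denominator becomes 419; numerator becomes 6*sqrt(6) + 30*sqrt(17).

(6*sqrt(6) + 30*sqrt(17))/419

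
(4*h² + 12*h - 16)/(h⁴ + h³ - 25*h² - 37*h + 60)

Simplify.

Factor: 4*h² + 12*h - 16 = 4·(h + 4)·(h - 1);  h⁴ + h³ - 25*h² - 37*h + 60 = (h + 3)·(h - 1)·(h + 4)·(h - 5)
Cancel the common factors (h - 1), (h + 4).

4/(h² - 2*h - 15)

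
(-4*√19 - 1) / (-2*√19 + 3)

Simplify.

(14*√19 + 155)/67

Multiply numerator and denominator by 3 + 2*√19.
Denominator becomes -67; numerator becomes -155 - 14*√19.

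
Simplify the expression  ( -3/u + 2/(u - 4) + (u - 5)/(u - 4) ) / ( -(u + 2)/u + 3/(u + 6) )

(-u^3 + 24*u - 72)/(u^3 + u^2 - 8*u - 48)

Numerator: -3/u + 2/(u - 4) + (u - 5)/(u - 4) = (u^2 - 6*u + 12)/(u^2 - 4*u)
Denominator: -(u + 2)/u + 3/(u + 6) = (-u^2 - 5*u - 12)/(u^2 + 6*u)
Divide: ((u^2 - 6*u + 12)/(u^2 - 4*u)) · ((u^2 + 6*u)/(-u^2 - 5*u - 12)) = (-u^3 + 24*u - 72)/(u^3 + u^2 - 8*u - 48)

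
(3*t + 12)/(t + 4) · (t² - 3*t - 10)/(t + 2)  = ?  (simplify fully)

3*t - 15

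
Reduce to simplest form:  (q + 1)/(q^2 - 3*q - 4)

Factor: q^2 - 3*q - 4 = (q + 1)*(q - 4)
Cancel the common factor (q + 1).

1/(q - 4)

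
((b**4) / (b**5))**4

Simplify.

Inside the bracket: (b**-1)
Raise to the power 4: (b**-4)

b**(-4)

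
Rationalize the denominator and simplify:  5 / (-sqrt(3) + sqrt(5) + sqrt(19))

(-85*sqrt(5) - 10*sqrt(285) + 105*sqrt(3) + 55*sqrt(19))/61

Group as (sqrt(5) + sqrt(19)) - sqrt(3); multiply by (sqrt(5) + sqrt(19)) + sqrt(3), then rationalise the remaining surd.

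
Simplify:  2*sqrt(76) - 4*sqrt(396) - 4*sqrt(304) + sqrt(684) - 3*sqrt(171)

-24*sqrt(11) - 15*sqrt(19)

2*sqrt(76) = 4*sqrt(19); 4*sqrt(396) = 24*sqrt(11); 4*sqrt(304) = 16*sqrt(19); sqrt(684) = 6*sqrt(19); 3*sqrt(171) = 9*sqrt(19)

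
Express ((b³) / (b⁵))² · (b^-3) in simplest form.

b^(-7)

Inside the bracket: (b^-2)
Raise to the power 2: (b^-4)
Multiply by (b^-3): add exponents.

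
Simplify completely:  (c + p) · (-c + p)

-c² + p²

Pair the conjugate factors: (p+c)(p-c) = -c² + p².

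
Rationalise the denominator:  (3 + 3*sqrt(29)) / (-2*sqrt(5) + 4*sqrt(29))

Multiply numerator and denominator by 2*sqrt(5) + 4*sqrt(29).
Denominator becomes 444; numerator becomes 6*sqrt(5) + 12*sqrt(29) + 6*sqrt(145) + 348.

(sqrt(5) + 2*sqrt(29) + sqrt(145) + 58)/74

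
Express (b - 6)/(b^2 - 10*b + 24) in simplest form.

1/(b - 4)

Factor: b^2 - 10*b + 24 = (b - 4)*(b - 6)
Cancel the common factor (b - 6).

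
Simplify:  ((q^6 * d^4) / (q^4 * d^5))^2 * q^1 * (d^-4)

q^5/d^6

Inside the bracket: q^2 * (d^-1)
Raise to the power 2: q^4 * (d^-2)
Multiply by q^1 * (d^-4): add exponents.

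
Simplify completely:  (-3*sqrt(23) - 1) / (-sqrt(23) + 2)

(7*sqrt(23) + 71)/19

Multiply numerator and denominator by 2 + sqrt(23).
Denominator becomes -19; numerator becomes -71 - 7*sqrt(23).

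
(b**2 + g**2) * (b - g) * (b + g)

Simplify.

b**4 - g**4

(b+g)(b-g) = b**2 - g**2; continue pairing.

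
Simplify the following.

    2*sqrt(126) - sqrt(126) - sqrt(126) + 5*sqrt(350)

2*sqrt(126) = 6*sqrt(14); sqrt(126) = 3*sqrt(14); sqrt(126) = 3*sqrt(14); 5*sqrt(350) = 25*sqrt(14)
Combine: (6 - 3 - 3 + 25)·sqrt(14) = 25*sqrt(14)

25*sqrt(14)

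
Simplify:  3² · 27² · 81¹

3² = 3^2; 27² = 3^6; 81¹ = 3^4
Combine exponents: 3^12

3^12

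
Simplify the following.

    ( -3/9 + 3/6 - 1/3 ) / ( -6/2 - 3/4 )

2/45

Numerator: -3/9 + 3/6 - 1/3 = -1/6
Denominator: -6/2 - 3/4 = -15/4
Divide: (-1/6) · (-4/15) = 2/45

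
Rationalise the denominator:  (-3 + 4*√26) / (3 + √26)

Multiply numerator and denominator by -√26 + 3.
Denominator becomes -17; numerator becomes -113 + 15*√26.

(-15*√26 + 113)/17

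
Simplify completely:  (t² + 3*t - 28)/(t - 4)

t + 7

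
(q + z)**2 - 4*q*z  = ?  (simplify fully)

Expanding gives q**2 - 2*q*z + z**2, a perfect square.

(q - z)**2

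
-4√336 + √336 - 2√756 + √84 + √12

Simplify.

-22*√21 + 2*√3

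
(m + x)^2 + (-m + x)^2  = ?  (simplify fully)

Binomially expand both and collect terms in x, m.

2*m^2 + 2*x^2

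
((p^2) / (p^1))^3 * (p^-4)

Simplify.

Inside the bracket: p^1
Raise to the power 3: p^3
Multiply by (p^-4): add exponents.

1/p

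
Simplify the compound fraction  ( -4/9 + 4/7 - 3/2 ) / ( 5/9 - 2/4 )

Numerator: -4/9 + 4/7 - 3/2 = -173/126
Denominator: 5/9 - 2/4 = 1/18
Divide: (-173/126) · (18) = -173/7

-173/7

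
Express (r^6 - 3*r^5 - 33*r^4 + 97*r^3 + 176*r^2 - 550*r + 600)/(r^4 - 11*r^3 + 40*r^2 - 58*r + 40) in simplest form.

r^2 + 8*r + 15

Factor: r^6 - 3*r^5 - 33*r^4 + 97*r^3 + 176*r^2 - 550*r + 600 = (r^2 - 2*r + 2)*(r + 3)*(r + 5)*(r - 5)*(r - 4);  r^4 - 11*r^3 + 40*r^2 - 58*r + 40 = (r - 4)*(r - 5)*(r^2 - 2*r + 2)
Cancel the common factors (r^2 - 2*r + 2), (r - 5), (r - 4).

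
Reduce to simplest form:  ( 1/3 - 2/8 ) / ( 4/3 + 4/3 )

1/32

Numerator: 1/3 - 2/8 = 1/12
Denominator: 4/3 + 4/3 = 8/3
Divide: (1/12) · (3/8) = 1/32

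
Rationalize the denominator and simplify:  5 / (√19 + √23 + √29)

(-10*√12673 + 65*√29 + 125*√23 + 165*√19)/1579

Group as (√19 + √29) + √23; multiply by (√19 + √29) - √23, then rationalise the remaining surd.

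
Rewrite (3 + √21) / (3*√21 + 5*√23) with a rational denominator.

Multiply numerator and denominator by -5*√23 + 3*√21.
Denominator becomes -386; numerator becomes -5*√483 - 15*√23 + 9*√21 + 63.

(-63 - 9*√21 + 15*√23 + 5*√483)/386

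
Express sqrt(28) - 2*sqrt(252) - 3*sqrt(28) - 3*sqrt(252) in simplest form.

sqrt(28) = 2*sqrt(7); 2*sqrt(252) = 12*sqrt(7); 3*sqrt(28) = 6*sqrt(7); 3*sqrt(252) = 18*sqrt(7)
Combine: (2 - 12 - 6 - 18)·sqrt(7) = -34*sqrt(7)

-34*sqrt(7)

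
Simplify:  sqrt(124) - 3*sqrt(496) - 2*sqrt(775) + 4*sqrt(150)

sqrt(124) = 2*sqrt(31); 3*sqrt(496) = 12*sqrt(31); 2*sqrt(775) = 10*sqrt(31); 4*sqrt(150) = 20*sqrt(6)

-20*sqrt(31) + 20*sqrt(6)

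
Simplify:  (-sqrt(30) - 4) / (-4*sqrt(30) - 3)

Multiply numerator and denominator by -3 + 4*sqrt(30).
Denominator becomes -471; numerator becomes -108 - 13*sqrt(30).

(13*sqrt(30) + 108)/471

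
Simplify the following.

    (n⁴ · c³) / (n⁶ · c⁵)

1/(c²*n²)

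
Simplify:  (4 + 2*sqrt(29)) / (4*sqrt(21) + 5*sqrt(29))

(-8*sqrt(609) - 16*sqrt(21) + 20*sqrt(29) + 290)/389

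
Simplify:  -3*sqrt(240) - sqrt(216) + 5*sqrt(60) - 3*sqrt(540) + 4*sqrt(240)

3*sqrt(240) = 12*sqrt(15); sqrt(216) = 6*sqrt(6); 5*sqrt(60) = 10*sqrt(15); 3*sqrt(540) = 18*sqrt(15); 4*sqrt(240) = 16*sqrt(15)

-4*sqrt(15) - 6*sqrt(6)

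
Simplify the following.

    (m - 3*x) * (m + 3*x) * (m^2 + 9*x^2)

m^4 - 81*x^4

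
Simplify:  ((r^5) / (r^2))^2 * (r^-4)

Inside the bracket: r^3
Raise to the power 2: r^6
Multiply by (r^-4): add exponents.

r^2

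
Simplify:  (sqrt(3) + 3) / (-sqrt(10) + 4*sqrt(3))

(sqrt(30) + 3*sqrt(10) + 12 + 12*sqrt(3))/38

Multiply numerator and denominator by sqrt(10) + 4*sqrt(3).
Denominator becomes 38; numerator becomes sqrt(30) + 3*sqrt(10) + 12 + 12*sqrt(3).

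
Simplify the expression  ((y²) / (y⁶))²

Inside the bracket: (y^-4)
Raise to the power 2: (y^-8)

y^(-8)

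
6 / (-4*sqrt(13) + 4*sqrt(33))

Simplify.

Multiply numerator and denominator by 4*sqrt(13) + 4*sqrt(33).
Denominator becomes 320; numerator becomes 24*sqrt(13) + 24*sqrt(33).

(3*sqrt(13) + 3*sqrt(33))/40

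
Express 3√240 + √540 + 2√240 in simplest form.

3√240 = 12*√15; √540 = 6*√15; 2√240 = 8*√15
Combine: (12 + 6 + 8)·√15 = 26*√15

26*√15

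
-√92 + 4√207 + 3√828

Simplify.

28*√23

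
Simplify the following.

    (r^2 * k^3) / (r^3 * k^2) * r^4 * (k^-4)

Quotient: (r^-1) * k^1
Multiply by r^4 * (k^-4): add exponents.

r^3/k^3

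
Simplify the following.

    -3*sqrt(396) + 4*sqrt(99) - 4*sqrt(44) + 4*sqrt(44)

3*sqrt(396) = 18*sqrt(11); 4*sqrt(99) = 12*sqrt(11); 4*sqrt(44) = 8*sqrt(11); 4*sqrt(44) = 8*sqrt(11)
Combine: (-18 + 12 - 8 + 8)·sqrt(11) = -6*sqrt(11)

-6*sqrt(11)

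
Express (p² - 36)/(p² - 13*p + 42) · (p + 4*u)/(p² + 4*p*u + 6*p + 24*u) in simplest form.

Factor: p² - 36 = (p + 6)·(p - 6);  p² - 13*p + 42 = (p - 6)·(p - 7);  p² + 4*p*u + 6*p + 24*u = (p + 6)·(p + 4*u)
Cancel the common factors (p + 4*u), (p + 6), (p - 6).

1/(p - 7)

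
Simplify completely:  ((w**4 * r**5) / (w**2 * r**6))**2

Inside the bracket: w**2 * (r**-1)
Raise to the power 2: w**4 * (r**-2)

w**4/r**2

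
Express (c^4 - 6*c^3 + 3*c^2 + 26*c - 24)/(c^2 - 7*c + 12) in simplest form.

c^2 + c - 2

Factor: c^4 - 6*c^3 + 3*c^2 + 26*c - 24 = (c - 3)*(c - 4)*(c + 2)*(c - 1);  c^2 - 7*c + 12 = (c - 3)*(c - 4)
Cancel the common factors (c - 3), (c - 4).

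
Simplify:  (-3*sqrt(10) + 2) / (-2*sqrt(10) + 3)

(5*sqrt(10) + 54)/31

Multiply numerator and denominator by 3 + 2*sqrt(10).
Denominator becomes -31; numerator becomes -54 - 5*sqrt(10).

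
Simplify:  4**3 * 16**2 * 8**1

4**3 = 2**6; 16**2 = 2**8; 8**1 = 2**3
Combine exponents: 2**17

2**17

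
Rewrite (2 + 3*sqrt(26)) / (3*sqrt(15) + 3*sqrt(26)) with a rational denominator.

Multiply numerator and denominator by -3*sqrt(15) + 3*sqrt(26).
Denominator becomes 99; numerator becomes -9*sqrt(390) - 6*sqrt(15) + 6*sqrt(26) + 234.

(-3*sqrt(390) - 2*sqrt(15) + 2*sqrt(26) + 78)/33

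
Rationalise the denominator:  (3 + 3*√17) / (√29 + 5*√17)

Multiply numerator and denominator by -√29 + 5*√17.
Denominator becomes 396; numerator becomes -3*√493 - 3*√29 + 15*√17 + 255.

(-√493 - √29 + 5*√17 + 85)/132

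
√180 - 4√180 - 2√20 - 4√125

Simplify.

√180 = 6*√5; 4√180 = 24*√5; 2√20 = 4*√5; 4√125 = 20*√5
Combine: (6 - 24 - 4 - 20)·√5 = -42*√5

-42*√5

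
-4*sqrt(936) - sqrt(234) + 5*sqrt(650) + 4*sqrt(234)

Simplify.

4*sqrt(936) = 24*sqrt(26); sqrt(234) = 3*sqrt(26); 5*sqrt(650) = 25*sqrt(26); 4*sqrt(234) = 12*sqrt(26)
Combine: (-24 - 3 + 25 + 12)·sqrt(26) = 10*sqrt(26)

10*sqrt(26)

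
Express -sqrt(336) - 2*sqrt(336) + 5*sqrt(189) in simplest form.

3*sqrt(21)

sqrt(336) = 4*sqrt(21); 2*sqrt(336) = 8*sqrt(21); 5*sqrt(189) = 15*sqrt(21)
Combine: (-4 - 8 + 15)·sqrt(21) = 3*sqrt(21)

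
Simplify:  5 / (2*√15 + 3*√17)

Multiply numerator and denominator by -3*√17 + 2*√15.
Denominator becomes -93; numerator becomes -15*√17 + 10*√15.

(-10*√15 + 15*√17)/93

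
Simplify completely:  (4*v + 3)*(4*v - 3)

16*v^2 - 9

Product of conjugates: (P+Q)(P-Q) = P^2 - Q^2.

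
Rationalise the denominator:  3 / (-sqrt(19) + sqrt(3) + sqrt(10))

Group as (sqrt(3) + sqrt(10)) - sqrt(19); multiply by (sqrt(3) + sqrt(10)) + sqrt(19), then rationalise the remaining surd.

(3*sqrt(19) + 6*sqrt(10) + 13*sqrt(3) + sqrt(570))/14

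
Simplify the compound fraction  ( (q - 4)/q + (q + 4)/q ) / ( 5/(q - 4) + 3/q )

(q**2 - 4*q)/(4*q - 6)

Numerator: (q - 4)/q + (q + 4)/q = 2
Denominator: 5/(q - 4) + 3/q = (8*q - 12)/(q**2 - 4*q)
Divide: (2) · ((q**2 - 4*q)/(8*q - 12)) = (q**2 - 4*q)/(4*q - 6)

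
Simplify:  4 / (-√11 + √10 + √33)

(-16*√11 - 6*√33 + 17*√10 + 11*√30)/37

Group as (√10 + √33) - √11; multiply by (√10 + √33) + √11, then rationalise the remaining surd.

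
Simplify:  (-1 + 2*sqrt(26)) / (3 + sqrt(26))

(-7*sqrt(26) + 55)/17

Multiply numerator and denominator by -sqrt(26) + 3.
Denominator becomes -17; numerator becomes -55 + 7*sqrt(26).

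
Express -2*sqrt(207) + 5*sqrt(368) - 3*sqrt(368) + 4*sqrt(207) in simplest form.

2*sqrt(207) = 6*sqrt(23); 5*sqrt(368) = 20*sqrt(23); 3*sqrt(368) = 12*sqrt(23); 4*sqrt(207) = 12*sqrt(23)
Combine: (-6 + 20 - 12 + 12)·sqrt(23) = 14*sqrt(23)

14*sqrt(23)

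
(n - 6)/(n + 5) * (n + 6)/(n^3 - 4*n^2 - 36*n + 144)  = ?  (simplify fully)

1/(n^2 + n - 20)

Factor: n^3 - 4*n^2 - 36*n + 144 = (n + 6)*(n - 4)*(n - 6)
Cancel the common factors (n - 6), (n + 6).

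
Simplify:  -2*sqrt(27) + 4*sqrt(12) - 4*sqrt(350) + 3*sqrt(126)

-11*sqrt(14) + 2*sqrt(3)

2*sqrt(27) = 6*sqrt(3); 4*sqrt(12) = 8*sqrt(3); 4*sqrt(350) = 20*sqrt(14); 3*sqrt(126) = 9*sqrt(14)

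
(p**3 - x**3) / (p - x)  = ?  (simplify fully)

p**2 + p*x + x**2

p**3 - x**3 = (p - x)(p**2 + p*x + x**2).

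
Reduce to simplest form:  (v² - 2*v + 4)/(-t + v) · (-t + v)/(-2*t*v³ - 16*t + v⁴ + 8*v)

Factor: -2*t*v³ - 16*t + v⁴ + 8*v = (v² - 2*v + 4)·(-2*t + v)·(v + 2)
Cancel the common factors (v² - 2*v + 4), (-t + v).

-1/(2*t*v + 4*t - v² - 2*v)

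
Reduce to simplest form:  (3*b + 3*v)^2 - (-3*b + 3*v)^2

36*b*v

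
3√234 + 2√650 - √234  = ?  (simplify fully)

16*√26

3√234 = 9*√26; 2√650 = 10*√26; √234 = 3*√26
Combine: (9 + 10 - 3)·√26 = 16*√26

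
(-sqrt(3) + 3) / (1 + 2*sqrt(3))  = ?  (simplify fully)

Multiply numerator and denominator by -2*sqrt(3) + 1.
Denominator becomes -11; numerator becomes -7*sqrt(3) + 9.

(-9 + 7*sqrt(3))/11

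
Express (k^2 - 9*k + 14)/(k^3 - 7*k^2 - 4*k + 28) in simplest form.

Factor: k^2 - 9*k + 14 = (k - 2)*(k - 7);  k^3 - 7*k^2 - 4*k + 28 = (k - 2)*(k - 7)*(k + 2)
Cancel the common factors (k - 2), (k - 7).

1/(k + 2)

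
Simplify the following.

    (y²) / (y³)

Quotient: (y^-1)

1/y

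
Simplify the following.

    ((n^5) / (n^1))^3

Inside the bracket: n^4
Raise to the power 3: n^12

n^12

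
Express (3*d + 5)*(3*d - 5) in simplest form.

9*d^2 - 25

(3*d)^2 - (5)^2 = 9*d^2 - 25.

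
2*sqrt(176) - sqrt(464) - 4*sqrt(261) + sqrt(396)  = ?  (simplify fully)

2*sqrt(176) = 8*sqrt(11); sqrt(464) = 4*sqrt(29); 4*sqrt(261) = 12*sqrt(29); sqrt(396) = 6*sqrt(11)

-16*sqrt(29) + 14*sqrt(11)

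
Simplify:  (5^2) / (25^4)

5^2 = 5^2; 25^4 = 5^8
Combine exponents: 5^(-6)

5^(-6)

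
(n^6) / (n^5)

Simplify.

n

Quotient: n^1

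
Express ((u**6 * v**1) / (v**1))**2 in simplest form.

Inside the bracket: u**6
Raise to the power 2: u**12

u**12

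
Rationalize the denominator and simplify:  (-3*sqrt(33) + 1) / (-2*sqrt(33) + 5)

Multiply numerator and denominator by 5 + 2*sqrt(33).
Denominator becomes -107; numerator becomes -193 - 13*sqrt(33).

(13*sqrt(33) + 193)/107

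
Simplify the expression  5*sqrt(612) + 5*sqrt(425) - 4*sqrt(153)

5*sqrt(612) = 30*sqrt(17); 5*sqrt(425) = 25*sqrt(17); 4*sqrt(153) = 12*sqrt(17)
Combine: (30 + 25 - 12)·sqrt(17) = 43*sqrt(17)

43*sqrt(17)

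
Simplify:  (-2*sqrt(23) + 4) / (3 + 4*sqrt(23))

(-196 + 22*sqrt(23))/359

Multiply numerator and denominator by -4*sqrt(23) + 3.
Denominator becomes -359; numerator becomes -22*sqrt(23) + 196.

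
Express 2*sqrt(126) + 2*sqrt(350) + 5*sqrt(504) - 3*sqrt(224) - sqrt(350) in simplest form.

2*sqrt(126) = 6*sqrt(14); 2*sqrt(350) = 10*sqrt(14); 5*sqrt(504) = 30*sqrt(14); 3*sqrt(224) = 12*sqrt(14); sqrt(350) = 5*sqrt(14)
Combine: (6 + 10 + 30 - 12 - 5)·sqrt(14) = 29*sqrt(14)

29*sqrt(14)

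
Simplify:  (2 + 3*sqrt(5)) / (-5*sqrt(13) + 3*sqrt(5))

Multiply numerator and denominator by 3*sqrt(5) + 5*sqrt(13).
Denominator becomes -280; numerator becomes 6*sqrt(5) + 10*sqrt(13) + 45 + 15*sqrt(65).

(-15*sqrt(65) - 45 - 10*sqrt(13) - 6*sqrt(5))/280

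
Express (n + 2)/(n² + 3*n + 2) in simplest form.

Factor: n² + 3*n + 2 = (n + 2)·(n + 1)
Cancel the common factor (n + 2).

1/(n + 1)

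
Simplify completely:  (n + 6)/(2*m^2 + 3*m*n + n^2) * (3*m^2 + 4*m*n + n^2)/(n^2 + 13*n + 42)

(3*m + n)/(2*m*n + 14*m + n^2 + 7*n)

Factor: 2*m^2 + 3*m*n + n^2 = (2*m + n)*(m + n);  3*m^2 + 4*m*n + n^2 = (3*m + n)*(m + n);  n^2 + 13*n + 42 = (n + 6)*(n + 7)
Cancel the common factors (n + 6), (m + n).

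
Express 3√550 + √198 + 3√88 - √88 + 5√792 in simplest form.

52*√22

3√550 = 15*√22; √198 = 3*√22; 3√88 = 6*√22; √88 = 2*√22; 5√792 = 30*√22
Combine: (15 + 3 + 6 - 2 + 30)·√22 = 52*√22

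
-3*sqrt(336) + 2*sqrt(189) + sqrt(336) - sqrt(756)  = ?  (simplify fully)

-8*sqrt(21)

3*sqrt(336) = 12*sqrt(21); 2*sqrt(189) = 6*sqrt(21); sqrt(336) = 4*sqrt(21); sqrt(756) = 6*sqrt(21)
Combine: (-12 + 6 + 4 - 6)·sqrt(21) = -8*sqrt(21)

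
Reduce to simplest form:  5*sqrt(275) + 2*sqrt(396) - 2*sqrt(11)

35*sqrt(11)

5*sqrt(275) = 25*sqrt(11); 2*sqrt(396) = 12*sqrt(11); 2*sqrt(11) = 2*sqrt(11)
Combine: (25 + 12 - 2)·sqrt(11) = 35*sqrt(11)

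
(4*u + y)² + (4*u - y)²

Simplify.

32*u² + 2*y²

Only the even-power cross terms survive.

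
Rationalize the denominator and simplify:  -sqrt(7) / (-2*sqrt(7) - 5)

(-5*sqrt(7) + 14)/3

Multiply numerator and denominator by -5 + 2*sqrt(7).
Denominator becomes -3; numerator becomes -14 + 5*sqrt(7).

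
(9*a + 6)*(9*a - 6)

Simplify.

81*a^2 - 36

Product of conjugates: (P+Q)(P-Q) = P^2 - Q^2.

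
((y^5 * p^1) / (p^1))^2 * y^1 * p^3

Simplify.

p^3*y^11

Inside the bracket: y^5
Raise to the power 2: y^10
Multiply by y^1 * p^3: add exponents.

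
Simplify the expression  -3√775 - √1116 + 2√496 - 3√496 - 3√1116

3√775 = 15*√31; √1116 = 6*√31; 2√496 = 8*√31; 3√496 = 12*√31; 3√1116 = 18*√31
Combine: (-15 - 6 + 8 - 12 - 18)·√31 = -43*√31

-43*√31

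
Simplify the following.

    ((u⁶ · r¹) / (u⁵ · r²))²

Inside the bracket: u¹ · (r^-1)
Raise to the power 2: u² · (r^-2)

u²/r²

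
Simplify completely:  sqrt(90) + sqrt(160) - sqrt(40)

sqrt(90) = 3*sqrt(10); sqrt(160) = 4*sqrt(10); sqrt(40) = 2*sqrt(10)
Combine: (3 + 4 - 2)·sqrt(10) = 5*sqrt(10)

5*sqrt(10)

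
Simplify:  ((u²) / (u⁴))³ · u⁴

u^(-2)

Inside the bracket: (u^-2)
Raise to the power 3: (u^-6)
Multiply by u⁴: add exponents.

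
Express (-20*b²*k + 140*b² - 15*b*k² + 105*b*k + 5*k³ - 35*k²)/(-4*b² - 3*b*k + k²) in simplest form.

5*k - 35

Factor: -20*b²*k + 140*b² - 15*b*k² + 105*b*k + 5*k³ - 35*k² = 5·(-4*b + k)·(b + k)·(k - 7);  -4*b² - 3*b*k + k² = (-4*b + k)·(b + k)
Cancel the common factors (b + k), (-4*b + k).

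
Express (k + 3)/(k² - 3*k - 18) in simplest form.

Factor: k² - 3*k - 18 = (k - 6)·(k + 3)
Cancel the common factor (k + 3).

1/(k - 6)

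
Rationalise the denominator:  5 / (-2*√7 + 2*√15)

Multiply numerator and denominator by 2*√7 + 2*√15.
Denominator becomes 32; numerator becomes 10*√7 + 10*√15.

(5*√7 + 5*√15)/16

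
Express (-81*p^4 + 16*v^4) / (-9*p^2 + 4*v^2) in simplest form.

-81*p^4 + 16*v^4 factors as -(3*p - 2*v)*(3*p + 2*v)*(9*p^2 + 4*v^2).

9*p^2 + 4*v^2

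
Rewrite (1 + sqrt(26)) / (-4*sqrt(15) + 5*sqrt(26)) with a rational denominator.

(4*sqrt(15) + 5*sqrt(26) + 4*sqrt(390) + 130)/410

Multiply numerator and denominator by 4*sqrt(15) + 5*sqrt(26).
Denominator becomes 410; numerator becomes 4*sqrt(15) + 5*sqrt(26) + 4*sqrt(390) + 130.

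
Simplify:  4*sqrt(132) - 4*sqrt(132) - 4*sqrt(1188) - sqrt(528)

-28*sqrt(33)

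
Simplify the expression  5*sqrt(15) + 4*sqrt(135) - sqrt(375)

12*sqrt(15)

5*sqrt(15) = 5*sqrt(15); 4*sqrt(135) = 12*sqrt(15); sqrt(375) = 5*sqrt(15)
Combine: (5 + 12 - 5)·sqrt(15) = 12*sqrt(15)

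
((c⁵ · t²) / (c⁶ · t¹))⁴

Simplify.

Inside the bracket: (c^-1) · t¹
Raise to the power 4: (c^-4) · t⁴

t⁴/c⁴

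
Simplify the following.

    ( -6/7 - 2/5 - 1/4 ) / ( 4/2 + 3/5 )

Numerator: -6/7 - 2/5 - 1/4 = -211/140
Denominator: 4/2 + 3/5 = 13/5
Divide: (-211/140) · (5/13) = -211/364

-211/364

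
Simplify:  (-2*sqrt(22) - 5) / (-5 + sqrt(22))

Multiply numerator and denominator by -5 - sqrt(22).
Denominator becomes 3; numerator becomes 69 + 15*sqrt(22).

23 + 5*sqrt(22)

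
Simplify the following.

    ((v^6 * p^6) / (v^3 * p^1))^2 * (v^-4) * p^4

Inside the bracket: v^3 * p^5
Raise to the power 2: v^6 * p^10
Multiply by (v^-4) * p^4: add exponents.

p^14*v^2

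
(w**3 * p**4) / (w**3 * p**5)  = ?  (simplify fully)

1/p

Quotient: (p**-1)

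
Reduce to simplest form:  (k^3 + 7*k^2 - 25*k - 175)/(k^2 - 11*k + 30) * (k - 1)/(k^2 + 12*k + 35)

Factor: k^3 + 7*k^2 - 25*k - 175 = (k + 7)*(k - 5)*(k + 5);  k^2 - 11*k + 30 = (k - 5)*(k - 6);  k^2 + 12*k + 35 = (k + 7)*(k + 5)
Cancel the common factors (k + 5), (k - 5), (k + 7).

(k - 1)/(k - 6)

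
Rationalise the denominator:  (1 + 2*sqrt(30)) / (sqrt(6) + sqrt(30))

Multiply numerator and denominator by -sqrt(6) + sqrt(30).
Denominator becomes 24; numerator becomes -12*sqrt(5) - sqrt(6) + sqrt(30) + 60.

(-12*sqrt(5) - sqrt(6) + sqrt(30) + 60)/24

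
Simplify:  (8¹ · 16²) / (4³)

2^5

8¹ = 2^3; 16² = 2^8; 4³ = 2^6
Combine exponents: 2^5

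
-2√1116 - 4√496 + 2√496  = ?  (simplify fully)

2√1116 = 12*√31; 4√496 = 16*√31; 2√496 = 8*√31
Combine: (-12 - 16 + 8)·√31 = -20*√31

-20*√31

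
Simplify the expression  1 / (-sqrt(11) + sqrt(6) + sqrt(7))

Group as (sqrt(6) + sqrt(7)) - sqrt(11); multiply by (sqrt(6) + sqrt(7)) + sqrt(11), then rationalise the remaining surd.

(-sqrt(11) + 5*sqrt(7) + 6*sqrt(6) + sqrt(462))/82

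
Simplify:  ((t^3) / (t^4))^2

t^(-2)

Inside the bracket: (t^-1)
Raise to the power 2: (t^-2)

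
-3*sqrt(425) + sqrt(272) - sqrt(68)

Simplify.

-13*sqrt(17)

3*sqrt(425) = 15*sqrt(17); sqrt(272) = 4*sqrt(17); sqrt(68) = 2*sqrt(17)
Combine: (-15 + 4 - 2)·sqrt(17) = -13*sqrt(17)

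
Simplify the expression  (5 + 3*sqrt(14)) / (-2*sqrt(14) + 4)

Multiply numerator and denominator by 4 + 2*sqrt(14).
Denominator becomes -40; numerator becomes 22*sqrt(14) + 104.

(-52 - 11*sqrt(14))/20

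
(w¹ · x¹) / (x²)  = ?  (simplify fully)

w/x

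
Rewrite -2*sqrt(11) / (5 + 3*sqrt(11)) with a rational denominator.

Multiply numerator and denominator by -3*sqrt(11) + 5.
Denominator becomes -74; numerator becomes -10*sqrt(11) + 66.

(-33 + 5*sqrt(11))/37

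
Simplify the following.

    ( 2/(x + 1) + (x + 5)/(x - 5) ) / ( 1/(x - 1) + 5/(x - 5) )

Numerator: 2/(x + 1) + (x + 5)/(x - 5) = (x^2 + 8*x - 5)/(x^2 - 4*x - 5)
Denominator: 1/(x - 1) + 5/(x - 5) = (6*x - 10)/(x^2 - 6*x + 5)
Divide: ((x^2 + 8*x - 5)/(x^2 - 4*x - 5)) · ((x^2 - 6*x + 5)/(6*x - 10)) = (x^3 + 7*x^2 - 13*x + 5)/(6*x^2 - 4*x - 10)

(x^3 + 7*x^2 - 13*x + 5)/(6*x^2 - 4*x - 10)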